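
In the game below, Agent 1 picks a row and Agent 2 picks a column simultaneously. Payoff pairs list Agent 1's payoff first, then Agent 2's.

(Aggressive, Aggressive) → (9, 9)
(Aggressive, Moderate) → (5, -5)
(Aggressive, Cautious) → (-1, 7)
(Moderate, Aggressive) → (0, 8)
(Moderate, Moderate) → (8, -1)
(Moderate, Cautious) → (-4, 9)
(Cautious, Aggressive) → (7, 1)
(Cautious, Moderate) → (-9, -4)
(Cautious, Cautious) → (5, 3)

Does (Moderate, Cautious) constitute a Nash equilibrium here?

Holding Agent 2 at Cautious: Agent 1 gets -4 from Moderate but could get 5 by switching to Cautious. Agent 1 has a profitable deviation.

No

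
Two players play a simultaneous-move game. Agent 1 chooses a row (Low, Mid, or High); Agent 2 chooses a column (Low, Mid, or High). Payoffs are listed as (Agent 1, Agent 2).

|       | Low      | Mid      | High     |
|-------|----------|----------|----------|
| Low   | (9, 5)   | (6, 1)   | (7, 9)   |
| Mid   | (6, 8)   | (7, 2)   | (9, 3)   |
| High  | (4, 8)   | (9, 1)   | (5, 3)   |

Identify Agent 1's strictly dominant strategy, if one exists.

None

A strategy is strictly dominant if it gives Agent 1 a strictly higher payoff than every other strategy, against every choice by the opponent.
Low is not dominant: against Mid, Mid gives 7 > 6.
Mid is not dominant: against Low, Low gives 9 > 6.
High is not dominant: against Low, Low gives 9 > 4.
No single strategy is best against every opponent action.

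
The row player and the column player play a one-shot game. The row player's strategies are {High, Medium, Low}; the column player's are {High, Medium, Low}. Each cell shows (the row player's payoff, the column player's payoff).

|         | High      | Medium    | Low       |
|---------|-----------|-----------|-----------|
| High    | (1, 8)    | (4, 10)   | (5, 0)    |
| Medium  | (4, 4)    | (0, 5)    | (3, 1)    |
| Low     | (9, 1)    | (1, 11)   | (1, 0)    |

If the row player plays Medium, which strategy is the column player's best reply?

With the row player fixed at Medium, the column player's payoffs are: High → 4, Medium → 5, Low → 1.
The maximum is 5, achieved by Medium.

Medium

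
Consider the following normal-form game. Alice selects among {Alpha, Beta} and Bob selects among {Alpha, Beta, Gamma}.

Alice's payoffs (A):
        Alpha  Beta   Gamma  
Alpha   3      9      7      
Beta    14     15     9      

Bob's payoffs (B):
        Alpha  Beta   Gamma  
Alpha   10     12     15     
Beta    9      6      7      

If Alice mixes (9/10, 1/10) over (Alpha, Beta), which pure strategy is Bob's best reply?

Gamma

Bob's best reply maximizes expected payoff against the mix.
Alpha: (9/10)·10 + (1/10)·9 = 99/10
Beta: (9/10)·12 + (1/10)·6 = 57/5
Gamma: (9/10)·15 + (1/10)·7 = 71/5
Highest expected payoff is 71/5, from Gamma.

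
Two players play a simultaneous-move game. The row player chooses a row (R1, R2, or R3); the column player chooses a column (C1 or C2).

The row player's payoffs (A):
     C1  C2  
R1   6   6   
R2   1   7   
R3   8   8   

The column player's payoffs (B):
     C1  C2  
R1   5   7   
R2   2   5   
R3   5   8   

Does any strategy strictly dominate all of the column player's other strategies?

C2

A strategy is strictly dominant if it gives the column player a strictly higher payoff than every other strategy, against every choice by the opponent.
C2 strictly dominates: vs R1: 7 > 5; vs R2: 5 > 2; vs R3: 8 > 5.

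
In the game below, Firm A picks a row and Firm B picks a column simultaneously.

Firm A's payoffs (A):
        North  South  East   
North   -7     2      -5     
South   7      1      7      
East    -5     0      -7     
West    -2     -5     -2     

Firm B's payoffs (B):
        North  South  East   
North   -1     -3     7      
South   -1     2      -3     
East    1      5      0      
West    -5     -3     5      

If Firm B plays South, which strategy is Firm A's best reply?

With Firm B fixed at South, Firm A's payoffs are: North → 2, South → 1, East → 0, West → -5.
The maximum is 2, achieved by North.

North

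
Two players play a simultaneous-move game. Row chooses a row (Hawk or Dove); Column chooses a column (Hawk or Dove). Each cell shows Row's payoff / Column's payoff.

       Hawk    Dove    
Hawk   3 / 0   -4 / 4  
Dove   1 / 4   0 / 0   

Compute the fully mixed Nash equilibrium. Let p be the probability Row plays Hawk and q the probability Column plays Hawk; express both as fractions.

p = 1/2, q = 2/3

Each player's mixing probability is pinned down by making the *other* player indifferent.
Column indifferent between Hawk and Dove: p·0 + (1−p)·4 = p·4 + (1−p)·0 ⟹ 4 + (-4)p = 0 + 4p ⟹ p = 1/2.
Row indifferent between Hawk and Dove: q·3 + (1−q)·(-4) = q·1 + (1−q)·0 ⟹ (-4) + 7q = 0 + 1q ⟹ q = 2/3.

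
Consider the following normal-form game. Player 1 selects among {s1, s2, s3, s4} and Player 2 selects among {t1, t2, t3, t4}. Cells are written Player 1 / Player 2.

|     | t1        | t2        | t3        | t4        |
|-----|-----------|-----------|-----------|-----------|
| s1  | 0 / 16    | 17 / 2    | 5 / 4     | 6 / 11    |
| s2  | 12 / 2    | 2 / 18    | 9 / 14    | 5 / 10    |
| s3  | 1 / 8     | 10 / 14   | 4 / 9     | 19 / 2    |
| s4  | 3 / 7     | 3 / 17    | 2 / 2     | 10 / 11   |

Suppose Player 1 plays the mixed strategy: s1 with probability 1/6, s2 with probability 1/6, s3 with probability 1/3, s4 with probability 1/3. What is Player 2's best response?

t2

Player 2's best reply maximizes expected payoff against the mix.
t1: (1/6)·16 + (1/6)·2 + (1/3)·8 + (1/3)·7 = 8
t2: (1/6)·2 + (1/6)·18 + (1/3)·14 + (1/3)·17 = 41/3
t3: (1/6)·4 + (1/6)·14 + (1/3)·9 + (1/3)·2 = 20/3
t4: (1/6)·11 + (1/6)·10 + (1/3)·2 + (1/3)·11 = 47/6
Highest expected payoff is 41/3, from t2.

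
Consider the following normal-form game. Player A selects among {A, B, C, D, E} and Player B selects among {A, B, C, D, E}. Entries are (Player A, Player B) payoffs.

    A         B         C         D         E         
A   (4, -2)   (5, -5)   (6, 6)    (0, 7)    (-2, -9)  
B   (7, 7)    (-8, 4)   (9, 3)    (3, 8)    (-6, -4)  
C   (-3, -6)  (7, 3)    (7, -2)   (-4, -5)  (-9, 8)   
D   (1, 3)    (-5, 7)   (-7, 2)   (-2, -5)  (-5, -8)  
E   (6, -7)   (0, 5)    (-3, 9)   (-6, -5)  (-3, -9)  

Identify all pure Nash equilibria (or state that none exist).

(B, D)

A profile is a Nash equilibrium when each player is best-responding to the other.
Player A's best responses — vs A: B (payoff 7); vs B: C (payoff 7); vs C: B (payoff 9); vs D: B (payoff 3); vs E: A (payoff -2).
Player B's best responses — vs A: D (payoff 7); vs B: D (payoff 8); vs C: E (payoff 8); vs D: B (payoff 7); vs E: C (payoff 9).
The only mutual best response is (B, D); neither player gains by switching there.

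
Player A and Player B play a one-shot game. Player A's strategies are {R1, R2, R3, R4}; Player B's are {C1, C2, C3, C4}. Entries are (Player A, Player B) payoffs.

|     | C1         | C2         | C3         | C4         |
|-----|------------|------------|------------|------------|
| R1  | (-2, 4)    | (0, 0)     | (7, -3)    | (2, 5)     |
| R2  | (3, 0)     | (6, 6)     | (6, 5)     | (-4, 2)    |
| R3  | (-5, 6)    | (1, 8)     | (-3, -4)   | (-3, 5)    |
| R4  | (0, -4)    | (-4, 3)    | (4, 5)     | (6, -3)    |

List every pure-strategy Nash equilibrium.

Check mutual best responses: a cell is a NE iff neither player can gain by unilaterally deviating.
Player A's best responses — vs C1: R2 (payoff 3); vs C2: R2 (payoff 6); vs C3: R1 (payoff 7); vs C4: R4 (payoff 6).
Player B's best responses — vs R1: C4 (payoff 5); vs R2: C2 (payoff 6); vs R3: C2 (payoff 8); vs R4: C3 (payoff 5).
The only mutual best response is (R2, C2); neither player gains by switching there.

(R2, C2)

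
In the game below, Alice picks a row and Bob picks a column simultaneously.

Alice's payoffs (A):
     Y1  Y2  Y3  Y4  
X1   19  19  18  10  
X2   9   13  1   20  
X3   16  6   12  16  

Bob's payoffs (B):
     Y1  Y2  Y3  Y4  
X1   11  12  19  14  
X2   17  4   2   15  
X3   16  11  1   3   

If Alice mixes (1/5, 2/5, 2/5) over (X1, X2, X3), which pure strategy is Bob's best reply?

Compute Bob's expected payoff from each pure strategy against the given mix.
Y1: (1/5)·11 + (2/5)·17 + (2/5)·16 = 77/5
Y2: (1/5)·12 + (2/5)·4 + (2/5)·11 = 42/5
Y3: (1/5)·19 + (2/5)·2 + (2/5)·1 = 5
Y4: (1/5)·14 + (2/5)·15 + (2/5)·3 = 10
Highest expected payoff is 77/5, from Y1.

Y1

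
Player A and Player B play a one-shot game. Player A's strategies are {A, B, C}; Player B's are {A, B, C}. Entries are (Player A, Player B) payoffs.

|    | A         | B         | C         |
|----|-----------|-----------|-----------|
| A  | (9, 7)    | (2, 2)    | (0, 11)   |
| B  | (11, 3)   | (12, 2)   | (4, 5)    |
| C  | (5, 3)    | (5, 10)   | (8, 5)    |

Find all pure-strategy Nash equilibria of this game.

No pure-strategy Nash equilibrium

Check mutual best responses: a cell is a NE iff neither player can gain by unilaterally deviating.
Player A's best responses — vs A: B (payoff 11); vs B: B (payoff 12); vs C: C (payoff 8).
Player B's best responses — vs A: C (payoff 11); vs B: C (payoff 5); vs C: B (payoff 10).
No cell has both players best-responding. For instance, Player A's best reply to B is B, but against B Player B prefers C over B.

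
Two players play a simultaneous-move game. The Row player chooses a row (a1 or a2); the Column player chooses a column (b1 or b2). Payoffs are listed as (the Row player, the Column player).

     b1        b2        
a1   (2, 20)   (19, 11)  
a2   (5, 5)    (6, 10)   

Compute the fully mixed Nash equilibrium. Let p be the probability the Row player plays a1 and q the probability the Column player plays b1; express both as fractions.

In a mixed NE each player is indifferent between their pure strategies, so the opponent's mix sets the indifference.
The Column player indifferent between b1 and b2: p·20 + (1−p)·5 = p·11 + (1−p)·10 ⟹ 5 + 15p = 10 + 1p ⟹ p = 5/14.
The Row player indifferent between a1 and a2: q·2 + (1−q)·19 = q·5 + (1−q)·6 ⟹ 19 + (-17)q = 6 + (-1)q ⟹ q = 13/16.

p = 5/14, q = 13/16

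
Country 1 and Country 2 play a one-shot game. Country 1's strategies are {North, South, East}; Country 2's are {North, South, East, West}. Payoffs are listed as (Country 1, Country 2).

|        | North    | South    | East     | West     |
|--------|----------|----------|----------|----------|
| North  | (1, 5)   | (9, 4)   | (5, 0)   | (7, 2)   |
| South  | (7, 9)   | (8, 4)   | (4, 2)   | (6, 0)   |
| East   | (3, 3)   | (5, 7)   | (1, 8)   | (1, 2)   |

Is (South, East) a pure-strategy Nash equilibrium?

No

Holding Country 2 at East: Country 1 gets 4 from South but could get 5 by switching to North. Country 1 has a profitable deviation.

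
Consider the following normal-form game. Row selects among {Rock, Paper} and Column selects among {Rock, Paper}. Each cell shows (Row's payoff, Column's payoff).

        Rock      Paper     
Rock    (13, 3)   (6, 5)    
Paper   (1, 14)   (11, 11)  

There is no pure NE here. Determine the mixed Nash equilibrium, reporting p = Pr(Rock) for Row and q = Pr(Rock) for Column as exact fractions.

p = 3/5, q = 5/17

In a mixed NE each player is indifferent between their pure strategies, so the opponent's mix sets the indifference.
Column indifferent between Rock and Paper: p·3 + (1−p)·14 = p·5 + (1−p)·11 ⟹ 14 + (-11)p = 11 + (-6)p ⟹ p = 3/5.
Row indifferent between Rock and Paper: q·13 + (1−q)·6 = q·1 + (1−q)·11 ⟹ 6 + 7q = 11 + (-10)q ⟹ q = 5/17.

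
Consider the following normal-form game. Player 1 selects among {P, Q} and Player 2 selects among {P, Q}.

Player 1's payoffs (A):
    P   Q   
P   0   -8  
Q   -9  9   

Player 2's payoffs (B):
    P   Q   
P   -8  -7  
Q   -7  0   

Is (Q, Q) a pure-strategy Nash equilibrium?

Yes

Holding Player 2 at Q: Player 1 gets 9 from Q, versus -8 from P. No profitable deviation for Player 1.
Holding Player 1 at Q: Player 2 gets 0 from Q, versus -7 from P. No profitable deviation for Player 2 either.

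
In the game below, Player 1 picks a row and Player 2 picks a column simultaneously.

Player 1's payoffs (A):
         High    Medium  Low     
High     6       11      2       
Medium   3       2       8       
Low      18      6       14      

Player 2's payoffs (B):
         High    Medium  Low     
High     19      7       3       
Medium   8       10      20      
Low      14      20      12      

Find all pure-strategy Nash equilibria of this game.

There is no pure-strategy Nash equilibrium

Check mutual best responses: a cell is a NE iff neither player can gain by unilaterally deviating.
Player 1's best responses — vs High: Low (payoff 18); vs Medium: High (payoff 11); vs Low: Low (payoff 14).
Player 2's best responses — vs High: High (payoff 19); vs Medium: Low (payoff 20); vs Low: Medium (payoff 20).
No cell has both players best-responding. For instance, Player 1's best reply to High is Low, but against Low Player 2 prefers Medium over High.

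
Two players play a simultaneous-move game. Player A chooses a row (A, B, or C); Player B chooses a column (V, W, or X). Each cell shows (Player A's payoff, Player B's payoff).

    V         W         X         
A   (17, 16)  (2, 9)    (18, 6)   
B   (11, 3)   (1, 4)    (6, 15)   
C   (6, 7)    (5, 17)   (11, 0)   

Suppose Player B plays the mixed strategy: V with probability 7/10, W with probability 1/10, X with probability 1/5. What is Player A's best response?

A

Player A's best reply maximizes expected payoff against the mix.
A: (7/10)·17 + (1/10)·2 + (1/5)·18 = 157/10
B: (7/10)·11 + (1/10)·1 + (1/5)·6 = 9
C: (7/10)·6 + (1/10)·5 + (1/5)·11 = 69/10
Highest expected payoff is 157/10, from A.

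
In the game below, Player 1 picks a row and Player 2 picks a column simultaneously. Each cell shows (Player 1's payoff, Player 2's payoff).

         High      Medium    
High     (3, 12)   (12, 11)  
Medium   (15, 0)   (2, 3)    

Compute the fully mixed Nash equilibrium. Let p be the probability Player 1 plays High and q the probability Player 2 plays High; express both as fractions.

p = 3/4, q = 5/11

Each player's mixing probability is pinned down by making the *other* player indifferent.
Player 2 indifferent between High and Medium: p·12 + (1−p)·0 = p·11 + (1−p)·3 ⟹ 0 + 12p = 3 + 8p ⟹ p = 3/4.
Player 1 indifferent between High and Medium: q·3 + (1−q)·12 = q·15 + (1−q)·2 ⟹ 12 + (-9)q = 2 + 13q ⟹ q = 5/11.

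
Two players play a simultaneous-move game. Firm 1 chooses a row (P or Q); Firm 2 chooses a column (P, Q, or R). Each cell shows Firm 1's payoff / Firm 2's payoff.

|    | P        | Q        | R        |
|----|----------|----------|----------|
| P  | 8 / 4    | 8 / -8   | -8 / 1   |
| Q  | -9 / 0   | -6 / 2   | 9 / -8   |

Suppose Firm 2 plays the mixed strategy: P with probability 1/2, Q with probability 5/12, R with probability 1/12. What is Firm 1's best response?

P

Firm 1's best reply maximizes expected payoff against the mix.
P: (1/2)·8 + (5/12)·8 + (1/12)·(-8) = 20/3
Q: (1/2)·(-9) + (5/12)·(-6) + (1/12)·9 = -25/4
Highest expected payoff is 20/3, from P.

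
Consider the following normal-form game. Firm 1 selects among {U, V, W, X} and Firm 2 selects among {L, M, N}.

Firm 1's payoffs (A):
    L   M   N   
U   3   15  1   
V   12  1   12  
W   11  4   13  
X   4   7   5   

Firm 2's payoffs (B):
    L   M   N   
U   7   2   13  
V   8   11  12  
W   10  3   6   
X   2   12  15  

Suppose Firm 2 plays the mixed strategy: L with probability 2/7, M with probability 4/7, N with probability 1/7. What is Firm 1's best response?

Compute Firm 1's expected payoff from each pure strategy against the given mix.
U: (2/7)·3 + (4/7)·15 + (1/7)·1 = 67/7
V: (2/7)·12 + (4/7)·1 + (1/7)·12 = 40/7
W: (2/7)·11 + (4/7)·4 + (1/7)·13 = 51/7
X: (2/7)·4 + (4/7)·7 + (1/7)·5 = 41/7
Highest expected payoff is 67/7, from U.

U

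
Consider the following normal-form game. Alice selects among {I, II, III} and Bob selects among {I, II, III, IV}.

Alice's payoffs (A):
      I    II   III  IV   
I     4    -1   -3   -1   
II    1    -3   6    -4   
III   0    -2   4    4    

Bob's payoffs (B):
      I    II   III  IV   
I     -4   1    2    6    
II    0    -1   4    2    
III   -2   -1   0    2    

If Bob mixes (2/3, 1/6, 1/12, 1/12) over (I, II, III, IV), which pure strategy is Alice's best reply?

I

Compute Alice's expected payoff from each pure strategy against the given mix.
I: (2/3)·4 + (1/6)·(-1) + (1/12)·(-3) + (1/12)·(-1) = 13/6
II: (2/3)·1 + (1/6)·(-3) + (1/12)·6 + (1/12)·(-4) = 1/3
III: (2/3)·0 + (1/6)·(-2) + (1/12)·4 + (1/12)·4 = 1/3
Highest expected payoff is 13/6, from I.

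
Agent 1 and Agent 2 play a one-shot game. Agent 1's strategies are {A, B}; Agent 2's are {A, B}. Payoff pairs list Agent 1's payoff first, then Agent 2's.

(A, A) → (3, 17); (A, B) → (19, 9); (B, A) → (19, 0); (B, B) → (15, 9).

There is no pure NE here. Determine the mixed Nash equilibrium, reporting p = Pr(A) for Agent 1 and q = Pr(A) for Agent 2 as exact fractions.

p = 9/17, q = 1/5

Each player's mixing probability is pinned down by making the *other* player indifferent.
Agent 2 indifferent between A and B: p·17 + (1−p)·0 = p·9 + (1−p)·9 ⟹ 0 + 17p = 9 + 0p ⟹ p = 9/17.
Agent 1 indifferent between A and B: q·3 + (1−q)·19 = q·19 + (1−q)·15 ⟹ 19 + (-16)q = 15 + 4q ⟹ q = 1/5.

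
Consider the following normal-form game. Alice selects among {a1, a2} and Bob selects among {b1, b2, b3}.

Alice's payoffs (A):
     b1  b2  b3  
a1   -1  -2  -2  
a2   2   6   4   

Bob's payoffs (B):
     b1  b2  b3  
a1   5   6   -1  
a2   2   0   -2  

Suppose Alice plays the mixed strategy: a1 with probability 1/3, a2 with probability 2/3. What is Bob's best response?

b1

Compute Bob's expected payoff from each pure strategy against the given mix.
b1: (1/3)·5 + (2/3)·2 = 3
b2: (1/3)·6 + (2/3)·0 = 2
b3: (1/3)·(-1) + (2/3)·(-2) = -5/3
Highest expected payoff is 3, from b1.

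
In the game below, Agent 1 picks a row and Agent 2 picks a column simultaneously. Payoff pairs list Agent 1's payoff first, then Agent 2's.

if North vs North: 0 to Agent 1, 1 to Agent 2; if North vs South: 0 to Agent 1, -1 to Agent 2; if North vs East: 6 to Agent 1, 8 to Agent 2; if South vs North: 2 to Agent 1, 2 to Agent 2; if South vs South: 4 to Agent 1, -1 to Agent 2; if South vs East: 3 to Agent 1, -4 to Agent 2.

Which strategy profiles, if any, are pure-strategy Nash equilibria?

Find each player's best response to every opponent strategy; NE are the intersections.
Agent 1's best responses — vs North: South (payoff 2); vs South: South (payoff 4); vs East: North (payoff 6).
Agent 2's best responses — vs North: East (payoff 8); vs South: North (payoff 2).
Mutual best responses occur at (North, East) and (South, North); at each, neither player gains by switching.

(North, East) and (South, North)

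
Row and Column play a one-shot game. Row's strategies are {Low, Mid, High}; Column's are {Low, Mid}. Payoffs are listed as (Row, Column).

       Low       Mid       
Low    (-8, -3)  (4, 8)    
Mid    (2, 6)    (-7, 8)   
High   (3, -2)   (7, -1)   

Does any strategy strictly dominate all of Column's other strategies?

Mid

Check whether one of Column's strategies beats all alternatives regardless of what the opponent does.
Mid strictly dominates: vs Low: 8 > -3; vs Mid: 8 > 6; vs High: -1 > -2.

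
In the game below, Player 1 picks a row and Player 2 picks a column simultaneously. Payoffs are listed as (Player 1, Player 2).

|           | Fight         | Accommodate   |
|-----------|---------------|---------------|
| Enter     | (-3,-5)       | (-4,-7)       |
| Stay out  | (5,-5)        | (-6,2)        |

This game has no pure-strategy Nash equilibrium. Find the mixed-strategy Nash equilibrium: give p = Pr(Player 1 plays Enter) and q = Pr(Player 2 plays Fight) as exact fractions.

In a mixed NE each player is indifferent between their pure strategies, so the opponent's mix sets the indifference.
Player 2 indifferent between Fight and Accommodate: p·(-5) + (1−p)·(-5) = p·(-7) + (1−p)·2 ⟹ (-5) + 0p = 2 + (-9)p ⟹ p = 7/9.
Player 1 indifferent between Enter and Stay out: q·(-3) + (1−q)·(-4) = q·5 + (1−q)·(-6) ⟹ (-4) + 1q = (-6) + 11q ⟹ q = 1/5.

p = 7/9, q = 1/5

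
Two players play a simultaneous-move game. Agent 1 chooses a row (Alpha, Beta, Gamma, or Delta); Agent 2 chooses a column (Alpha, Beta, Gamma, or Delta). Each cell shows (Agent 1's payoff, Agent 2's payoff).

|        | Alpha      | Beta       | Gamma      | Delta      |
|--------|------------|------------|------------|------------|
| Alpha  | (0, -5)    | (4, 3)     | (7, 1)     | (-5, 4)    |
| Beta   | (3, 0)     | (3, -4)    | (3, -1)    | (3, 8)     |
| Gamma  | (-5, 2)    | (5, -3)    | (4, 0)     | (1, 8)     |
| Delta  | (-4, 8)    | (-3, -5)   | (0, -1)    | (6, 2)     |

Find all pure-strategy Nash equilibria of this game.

Find each player's best response to every opponent strategy; NE are the intersections.
Agent 1's best responses — vs Alpha: Beta (payoff 3); vs Beta: Gamma (payoff 5); vs Gamma: Alpha (payoff 7); vs Delta: Delta (payoff 6).
Agent 2's best responses — vs Alpha: Delta (payoff 4); vs Beta: Delta (payoff 8); vs Gamma: Delta (payoff 8); vs Delta: Alpha (payoff 8).
No cell has both players best-responding. For instance, Agent 1's best reply to Gamma is Alpha, but against Alpha Agent 2 prefers Delta over Gamma.

There is no pure-strategy Nash equilibrium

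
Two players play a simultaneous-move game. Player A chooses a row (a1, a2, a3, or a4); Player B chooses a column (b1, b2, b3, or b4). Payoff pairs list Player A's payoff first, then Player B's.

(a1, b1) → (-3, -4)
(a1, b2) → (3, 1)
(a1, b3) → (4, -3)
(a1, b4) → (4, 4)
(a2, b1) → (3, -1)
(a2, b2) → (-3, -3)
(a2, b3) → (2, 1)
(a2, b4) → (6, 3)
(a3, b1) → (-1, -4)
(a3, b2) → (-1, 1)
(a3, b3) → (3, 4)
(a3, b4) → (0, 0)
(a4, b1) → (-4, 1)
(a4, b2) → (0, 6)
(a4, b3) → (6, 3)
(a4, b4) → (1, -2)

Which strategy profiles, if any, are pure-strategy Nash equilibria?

(a2, b4)

A profile is a Nash equilibrium when each player is best-responding to the other.
Player A's best responses — vs b1: a2 (payoff 3); vs b2: a1 (payoff 3); vs b3: a4 (payoff 6); vs b4: a2 (payoff 6).
Player B's best responses — vs a1: b4 (payoff 4); vs a2: b4 (payoff 3); vs a3: b3 (payoff 4); vs a4: b2 (payoff 6).
The only mutual best response is (a2, b4); neither player gains by switching there.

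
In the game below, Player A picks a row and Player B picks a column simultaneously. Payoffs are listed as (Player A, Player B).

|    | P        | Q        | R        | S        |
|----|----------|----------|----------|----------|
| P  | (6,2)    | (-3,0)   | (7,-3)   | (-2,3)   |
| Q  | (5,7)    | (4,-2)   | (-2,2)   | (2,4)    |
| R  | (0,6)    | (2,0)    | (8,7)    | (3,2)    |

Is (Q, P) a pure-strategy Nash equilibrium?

No

Holding Player B at P: Player A gets 5 from Q but could get 6 by switching to P. Player A has a profitable deviation.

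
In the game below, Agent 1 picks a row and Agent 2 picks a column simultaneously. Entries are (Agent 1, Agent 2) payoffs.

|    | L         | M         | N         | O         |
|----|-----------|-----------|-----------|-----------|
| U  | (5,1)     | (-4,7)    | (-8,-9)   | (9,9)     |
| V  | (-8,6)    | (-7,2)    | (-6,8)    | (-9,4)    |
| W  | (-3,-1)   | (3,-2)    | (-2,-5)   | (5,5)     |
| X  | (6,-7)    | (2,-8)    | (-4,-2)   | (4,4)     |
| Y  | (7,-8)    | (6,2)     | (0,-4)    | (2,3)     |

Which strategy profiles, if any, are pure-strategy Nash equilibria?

Find each player's best response to every opponent strategy; NE are the intersections.
Agent 1's best responses — vs L: Y (payoff 7); vs M: Y (payoff 6); vs N: Y (payoff 0); vs O: U (payoff 9).
Agent 2's best responses — vs U: O (payoff 9); vs V: N (payoff 8); vs W: O (payoff 5); vs X: O (payoff 4); vs Y: O (payoff 3).
The only mutual best response is (U, O); neither player gains by switching there.

(U, O)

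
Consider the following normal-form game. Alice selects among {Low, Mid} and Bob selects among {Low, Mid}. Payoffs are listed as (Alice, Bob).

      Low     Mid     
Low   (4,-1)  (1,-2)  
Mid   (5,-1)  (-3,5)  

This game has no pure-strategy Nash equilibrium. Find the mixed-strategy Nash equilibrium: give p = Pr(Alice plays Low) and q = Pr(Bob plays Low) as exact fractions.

p = 6/7, q = 4/5

Each player's mixing probability is pinned down by making the *other* player indifferent.
Bob indifferent between Low and Mid: p·(-1) + (1−p)·(-1) = p·(-2) + (1−p)·5 ⟹ (-1) + 0p = 5 + (-7)p ⟹ p = 6/7.
Alice indifferent between Low and Mid: q·4 + (1−q)·1 = q·5 + (1−q)·(-3) ⟹ 1 + 3q = (-3) + 8q ⟹ q = 4/5.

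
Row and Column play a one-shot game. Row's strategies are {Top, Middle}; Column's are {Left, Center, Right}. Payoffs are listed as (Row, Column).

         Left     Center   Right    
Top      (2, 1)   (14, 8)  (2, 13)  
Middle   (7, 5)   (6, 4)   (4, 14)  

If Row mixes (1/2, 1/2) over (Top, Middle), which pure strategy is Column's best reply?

Right

Column's best reply maximizes expected payoff against the mix.
Left: (1/2)·1 + (1/2)·5 = 3
Center: (1/2)·8 + (1/2)·4 = 6
Right: (1/2)·13 + (1/2)·14 = 27/2
Highest expected payoff is 27/2, from Right.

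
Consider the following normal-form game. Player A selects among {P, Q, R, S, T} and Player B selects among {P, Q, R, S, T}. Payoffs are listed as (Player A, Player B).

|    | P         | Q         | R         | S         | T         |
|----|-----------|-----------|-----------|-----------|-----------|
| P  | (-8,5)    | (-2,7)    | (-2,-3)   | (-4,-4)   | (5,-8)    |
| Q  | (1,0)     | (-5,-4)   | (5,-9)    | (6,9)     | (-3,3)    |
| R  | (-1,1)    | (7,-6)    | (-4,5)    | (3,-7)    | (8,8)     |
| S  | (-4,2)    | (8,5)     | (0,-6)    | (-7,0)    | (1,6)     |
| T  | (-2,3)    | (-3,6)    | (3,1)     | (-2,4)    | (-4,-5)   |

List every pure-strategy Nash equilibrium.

A profile is a Nash equilibrium when each player is best-responding to the other.
Player A's best responses — vs P: Q (payoff 1); vs Q: S (payoff 8); vs R: Q (payoff 5); vs S: Q (payoff 6); vs T: R (payoff 8).
Player B's best responses — vs P: Q (payoff 7); vs Q: S (payoff 9); vs R: T (payoff 8); vs S: T (payoff 6); vs T: Q (payoff 6).
Mutual best responses occur at (Q, S) and (R, T); at each, neither player gains by switching.

(Q, S) and (R, T)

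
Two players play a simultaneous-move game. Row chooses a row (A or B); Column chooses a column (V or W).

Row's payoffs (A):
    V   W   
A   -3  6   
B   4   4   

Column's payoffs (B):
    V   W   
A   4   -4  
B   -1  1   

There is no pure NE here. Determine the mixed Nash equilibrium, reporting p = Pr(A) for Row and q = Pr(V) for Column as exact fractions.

p = 1/5, q = 2/9

In a mixed NE each player is indifferent between their pure strategies, so the opponent's mix sets the indifference.
Column indifferent between V and W: p·4 + (1−p)·(-1) = p·(-4) + (1−p)·1 ⟹ (-1) + 5p = 1 + (-5)p ⟹ p = 1/5.
Row indifferent between A and B: q·(-3) + (1−q)·6 = q·4 + (1−q)·4 ⟹ 6 + (-9)q = 4 + 0q ⟹ q = 2/9.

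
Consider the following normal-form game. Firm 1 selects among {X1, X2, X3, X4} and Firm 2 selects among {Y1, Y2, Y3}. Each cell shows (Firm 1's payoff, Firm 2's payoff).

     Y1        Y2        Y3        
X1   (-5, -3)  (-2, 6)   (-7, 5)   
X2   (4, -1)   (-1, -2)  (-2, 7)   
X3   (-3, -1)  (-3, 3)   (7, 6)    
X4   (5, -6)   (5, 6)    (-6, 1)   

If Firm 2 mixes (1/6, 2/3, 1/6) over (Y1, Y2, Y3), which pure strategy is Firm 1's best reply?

X4

Compute Firm 1's expected payoff from each pure strategy against the given mix.
X1: (1/6)·(-5) + (2/3)·(-2) + (1/6)·(-7) = -10/3
X2: (1/6)·4 + (2/3)·(-1) + (1/6)·(-2) = -1/3
X3: (1/6)·(-3) + (2/3)·(-3) + (1/6)·7 = -4/3
X4: (1/6)·5 + (2/3)·5 + (1/6)·(-6) = 19/6
Highest expected payoff is 19/6, from X4.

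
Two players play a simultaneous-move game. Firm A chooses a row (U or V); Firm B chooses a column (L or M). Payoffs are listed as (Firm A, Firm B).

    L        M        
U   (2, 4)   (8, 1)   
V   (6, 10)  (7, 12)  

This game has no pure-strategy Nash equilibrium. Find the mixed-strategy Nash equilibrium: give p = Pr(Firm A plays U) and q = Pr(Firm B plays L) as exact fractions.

Each player's mixing probability is pinned down by making the *other* player indifferent.
Firm B indifferent between L and M: p·4 + (1−p)·10 = p·1 + (1−p)·12 ⟹ 10 + (-6)p = 12 + (-11)p ⟹ p = 2/5.
Firm A indifferent between U and V: q·2 + (1−q)·8 = q·6 + (1−q)·7 ⟹ 8 + (-6)q = 7 + (-1)q ⟹ q = 1/5.

p = 2/5, q = 1/5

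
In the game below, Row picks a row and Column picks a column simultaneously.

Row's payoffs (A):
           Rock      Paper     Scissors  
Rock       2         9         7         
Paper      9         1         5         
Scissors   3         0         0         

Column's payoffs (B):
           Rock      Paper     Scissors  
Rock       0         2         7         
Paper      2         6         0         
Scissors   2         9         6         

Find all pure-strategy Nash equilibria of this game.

(Rock, Scissors)

A profile is a Nash equilibrium when each player is best-responding to the other.
Row's best responses — vs Rock: Paper (payoff 9); vs Paper: Rock (payoff 9); vs Scissors: Rock (payoff 7).
Column's best responses — vs Rock: Scissors (payoff 7); vs Paper: Paper (payoff 6); vs Scissors: Paper (payoff 9).
The only mutual best response is (Rock, Scissors); neither player gains by switching there.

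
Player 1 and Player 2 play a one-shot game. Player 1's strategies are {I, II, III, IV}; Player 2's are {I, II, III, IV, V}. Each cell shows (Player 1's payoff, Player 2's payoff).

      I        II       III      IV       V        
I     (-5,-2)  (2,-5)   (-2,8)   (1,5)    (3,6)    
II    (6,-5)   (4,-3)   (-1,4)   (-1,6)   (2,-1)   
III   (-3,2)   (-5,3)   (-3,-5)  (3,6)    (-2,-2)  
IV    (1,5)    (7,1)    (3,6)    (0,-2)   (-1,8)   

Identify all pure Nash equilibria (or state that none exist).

A profile is a Nash equilibrium when each player is best-responding to the other.
Player 1's best responses — vs I: II (payoff 6); vs II: IV (payoff 7); vs III: IV (payoff 3); vs IV: III (payoff 3); vs V: I (payoff 3).
Player 2's best responses — vs I: III (payoff 8); vs II: IV (payoff 6); vs III: IV (payoff 6); vs IV: V (payoff 8).
The only mutual best response is (III, IV); neither player gains by switching there.

(III, IV)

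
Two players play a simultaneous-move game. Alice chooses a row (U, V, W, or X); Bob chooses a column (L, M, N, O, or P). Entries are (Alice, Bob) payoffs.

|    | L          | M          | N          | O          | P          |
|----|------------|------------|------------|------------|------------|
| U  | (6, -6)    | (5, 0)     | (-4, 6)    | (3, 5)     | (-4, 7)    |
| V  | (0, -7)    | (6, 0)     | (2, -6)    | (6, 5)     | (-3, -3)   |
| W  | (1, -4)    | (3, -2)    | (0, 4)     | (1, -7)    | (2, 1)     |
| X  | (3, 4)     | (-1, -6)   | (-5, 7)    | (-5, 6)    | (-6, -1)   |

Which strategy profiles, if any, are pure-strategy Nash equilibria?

A profile is a Nash equilibrium when each player is best-responding to the other.
Alice's best responses — vs L: U (payoff 6); vs M: V (payoff 6); vs N: V (payoff 2); vs O: V (payoff 6); vs P: W (payoff 2).
Bob's best responses — vs U: P (payoff 7); vs V: O (payoff 5); vs W: N (payoff 4); vs X: N (payoff 7).
The only mutual best response is (V, O); neither player gains by switching there.

(V, O)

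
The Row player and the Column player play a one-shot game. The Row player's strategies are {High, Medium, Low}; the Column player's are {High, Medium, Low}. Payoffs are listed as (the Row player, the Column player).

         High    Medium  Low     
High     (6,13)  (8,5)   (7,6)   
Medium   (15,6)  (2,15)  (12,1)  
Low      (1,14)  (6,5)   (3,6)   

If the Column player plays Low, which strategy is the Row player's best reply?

With the Column player fixed at Low, the Row player's payoffs are: High → 7, Medium → 12, Low → 3.
The maximum is 12, achieved by Medium.

Medium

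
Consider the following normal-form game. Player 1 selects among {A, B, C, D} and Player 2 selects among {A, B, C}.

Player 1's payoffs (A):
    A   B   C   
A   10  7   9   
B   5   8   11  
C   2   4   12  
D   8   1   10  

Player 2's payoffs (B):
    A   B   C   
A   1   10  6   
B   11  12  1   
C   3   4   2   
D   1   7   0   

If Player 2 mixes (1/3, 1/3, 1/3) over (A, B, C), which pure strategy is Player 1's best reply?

A

Compute Player 1's expected payoff from each pure strategy against the given mix.
A: (1/3)·10 + (1/3)·7 + (1/3)·9 = 26/3
B: (1/3)·5 + (1/3)·8 + (1/3)·11 = 8
C: (1/3)·2 + (1/3)·4 + (1/3)·12 = 6
D: (1/3)·8 + (1/3)·1 + (1/3)·10 = 19/3
Highest expected payoff is 26/3, from A.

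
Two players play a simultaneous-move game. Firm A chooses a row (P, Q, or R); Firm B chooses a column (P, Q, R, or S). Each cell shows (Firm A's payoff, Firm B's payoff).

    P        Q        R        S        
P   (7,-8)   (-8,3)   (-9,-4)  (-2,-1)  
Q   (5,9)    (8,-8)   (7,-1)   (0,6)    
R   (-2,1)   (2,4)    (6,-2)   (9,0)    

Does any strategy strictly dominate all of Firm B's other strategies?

No strictly dominant strategy

A strategy is strictly dominant if it gives Firm B a strictly higher payoff than every other strategy, against every choice by the opponent.
P is not dominant: against P, Q gives 3 > -8.
Q is not dominant: against Q, P gives 9 > -8.
R is not dominant: against P, Q gives 3 > -4.
S is not dominant: against P, Q gives 3 > -1.
No single strategy is best against every opponent action.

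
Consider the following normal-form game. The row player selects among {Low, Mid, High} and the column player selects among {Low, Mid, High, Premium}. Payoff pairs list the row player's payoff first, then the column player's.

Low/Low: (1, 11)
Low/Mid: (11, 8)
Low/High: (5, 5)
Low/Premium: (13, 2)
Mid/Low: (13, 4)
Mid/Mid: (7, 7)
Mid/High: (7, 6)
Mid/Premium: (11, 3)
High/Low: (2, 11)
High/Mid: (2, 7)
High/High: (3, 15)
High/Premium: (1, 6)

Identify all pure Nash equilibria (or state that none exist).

A profile is a Nash equilibrium when each player is best-responding to the other.
The row player's best responses — vs Low: Mid (payoff 13); vs Mid: Low (payoff 11); vs High: Mid (payoff 7); vs Premium: Low (payoff 13).
The column player's best responses — vs Low: Low (payoff 11); vs Mid: Mid (payoff 7); vs High: High (payoff 15).
No cell has both players best-responding. For instance, the row player's best reply to Premium is Low, but against Low the column player prefers Low over Premium.

There is no pure-strategy Nash equilibrium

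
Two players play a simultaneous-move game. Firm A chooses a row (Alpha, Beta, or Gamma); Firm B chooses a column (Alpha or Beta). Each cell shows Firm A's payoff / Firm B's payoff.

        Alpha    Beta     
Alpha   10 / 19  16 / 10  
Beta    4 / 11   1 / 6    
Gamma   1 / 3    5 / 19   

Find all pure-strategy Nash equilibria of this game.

A profile is a Nash equilibrium when each player is best-responding to the other.
Firm A's best responses — vs Alpha: Alpha (payoff 10); vs Beta: Alpha (payoff 16).
Firm B's best responses — vs Alpha: Alpha (payoff 19); vs Beta: Alpha (payoff 11); vs Gamma: Beta (payoff 19).
The only mutual best response is (Alpha, Alpha); neither player gains by switching there.

(Alpha, Alpha)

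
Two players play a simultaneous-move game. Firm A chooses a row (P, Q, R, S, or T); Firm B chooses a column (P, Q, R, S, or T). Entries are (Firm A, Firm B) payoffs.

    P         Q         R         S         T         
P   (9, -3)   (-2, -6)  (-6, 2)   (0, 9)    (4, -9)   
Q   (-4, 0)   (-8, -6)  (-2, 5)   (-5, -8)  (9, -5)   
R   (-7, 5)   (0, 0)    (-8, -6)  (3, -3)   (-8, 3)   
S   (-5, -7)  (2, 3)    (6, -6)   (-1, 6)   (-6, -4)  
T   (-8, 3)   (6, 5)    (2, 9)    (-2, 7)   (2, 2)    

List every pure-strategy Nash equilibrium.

There is no pure-strategy Nash equilibrium

A profile is a Nash equilibrium when each player is best-responding to the other.
Firm A's best responses — vs P: P (payoff 9); vs Q: T (payoff 6); vs R: S (payoff 6); vs S: R (payoff 3); vs T: Q (payoff 9).
Firm B's best responses — vs P: S (payoff 9); vs Q: R (payoff 5); vs R: P (payoff 5); vs S: S (payoff 6); vs T: R (payoff 9).
No cell has both players best-responding. For instance, Firm A's best reply to S is R, but against R Firm B prefers P over S.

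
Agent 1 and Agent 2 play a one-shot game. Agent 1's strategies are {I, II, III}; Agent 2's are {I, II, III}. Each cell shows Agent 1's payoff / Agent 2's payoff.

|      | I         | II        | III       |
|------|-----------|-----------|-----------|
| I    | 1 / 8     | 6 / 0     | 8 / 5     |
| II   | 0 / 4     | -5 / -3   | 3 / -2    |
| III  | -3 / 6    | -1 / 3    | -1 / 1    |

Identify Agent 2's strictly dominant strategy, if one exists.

Check whether one of Agent 2's strategies beats all alternatives regardless of what the opponent does.
I strictly dominates: vs I: 8 > each of {0, 5}; vs II: 4 > each of {-3, -2}; vs III: 6 > each of {3, 1}.

I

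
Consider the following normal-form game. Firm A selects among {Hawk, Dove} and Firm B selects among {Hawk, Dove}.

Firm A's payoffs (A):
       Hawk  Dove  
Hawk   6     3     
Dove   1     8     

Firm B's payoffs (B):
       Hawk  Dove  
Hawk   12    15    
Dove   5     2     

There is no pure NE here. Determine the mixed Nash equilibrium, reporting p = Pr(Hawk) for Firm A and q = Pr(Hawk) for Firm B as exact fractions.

p = 1/2, q = 1/2

In a mixed NE each player is indifferent between their pure strategies, so the opponent's mix sets the indifference.
Firm B indifferent between Hawk and Dove: p·12 + (1−p)·5 = p·15 + (1−p)·2 ⟹ 5 + 7p = 2 + 13p ⟹ p = 1/2.
Firm A indifferent between Hawk and Dove: q·6 + (1−q)·3 = q·1 + (1−q)·8 ⟹ 3 + 3q = 8 + (-7)q ⟹ q = 1/2.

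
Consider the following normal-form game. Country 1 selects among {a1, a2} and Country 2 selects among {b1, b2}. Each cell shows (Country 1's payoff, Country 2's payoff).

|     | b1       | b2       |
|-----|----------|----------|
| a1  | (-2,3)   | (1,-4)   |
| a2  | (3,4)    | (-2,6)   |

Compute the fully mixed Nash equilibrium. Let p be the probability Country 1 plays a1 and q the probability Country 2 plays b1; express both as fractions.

p = 2/9, q = 3/8

In a mixed NE each player is indifferent between their pure strategies, so the opponent's mix sets the indifference.
Country 2 indifferent between b1 and b2: p·3 + (1−p)·4 = p·(-4) + (1−p)·6 ⟹ 4 + (-1)p = 6 + (-10)p ⟹ p = 2/9.
Country 1 indifferent between a1 and a2: q·(-2) + (1−q)·1 = q·3 + (1−q)·(-2) ⟹ 1 + (-3)q = (-2) + 5q ⟹ q = 3/8.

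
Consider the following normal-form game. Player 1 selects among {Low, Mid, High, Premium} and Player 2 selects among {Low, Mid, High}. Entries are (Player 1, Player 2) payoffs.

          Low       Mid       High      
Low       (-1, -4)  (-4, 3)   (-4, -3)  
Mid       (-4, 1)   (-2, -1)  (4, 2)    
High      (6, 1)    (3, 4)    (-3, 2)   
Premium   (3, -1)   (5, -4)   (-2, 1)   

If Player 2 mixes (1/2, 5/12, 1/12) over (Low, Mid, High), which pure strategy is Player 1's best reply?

Player 1's best reply maximizes expected payoff against the mix.
Low: (1/2)·(-1) + (5/12)·(-4) + (1/12)·(-4) = -5/2
Mid: (1/2)·(-4) + (5/12)·(-2) + (1/12)·4 = -5/2
High: (1/2)·6 + (5/12)·3 + (1/12)·(-3) = 4
Premium: (1/2)·3 + (5/12)·5 + (1/12)·(-2) = 41/12
Highest expected payoff is 4, from High.

High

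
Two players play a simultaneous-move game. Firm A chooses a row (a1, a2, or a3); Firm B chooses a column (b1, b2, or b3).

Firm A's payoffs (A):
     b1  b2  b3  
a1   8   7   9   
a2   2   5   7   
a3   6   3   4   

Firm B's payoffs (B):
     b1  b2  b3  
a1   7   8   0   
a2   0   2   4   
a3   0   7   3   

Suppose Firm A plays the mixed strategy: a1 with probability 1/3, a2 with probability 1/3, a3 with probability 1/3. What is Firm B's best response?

Firm B's best reply maximizes expected payoff against the mix.
b1: (1/3)·7 + (1/3)·0 + (1/3)·0 = 7/3
b2: (1/3)·8 + (1/3)·2 + (1/3)·7 = 17/3
b3: (1/3)·0 + (1/3)·4 + (1/3)·3 = 7/3
Highest expected payoff is 17/3, from b2.

b2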